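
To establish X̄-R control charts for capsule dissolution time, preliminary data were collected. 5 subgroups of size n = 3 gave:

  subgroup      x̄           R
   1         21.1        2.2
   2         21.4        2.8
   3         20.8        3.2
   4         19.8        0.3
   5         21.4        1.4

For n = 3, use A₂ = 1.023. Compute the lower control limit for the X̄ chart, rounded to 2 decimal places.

X̄̄ = (21.1 + 21.4 + 20.8 + 19.8 + 21.4) / 5 = 104.5000 / 5 = 20.9000
R̄ = (2.2 + 2.8 + 3.2 + 0.3 + 1.4) / 5 = 9.9000 / 5 = 1.9800
LCL = X̄̄ − A₂·R̄ = 20.9000 − 1.023 × 1.9800 = 18.8745

18.87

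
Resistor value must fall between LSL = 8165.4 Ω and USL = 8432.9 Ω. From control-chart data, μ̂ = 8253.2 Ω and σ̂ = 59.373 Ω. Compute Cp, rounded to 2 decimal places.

Cp = (USL − LSL) / (6σ̂) = (8432.9 − 8165.4) / (6 × 59.373) = 267.5000 / 356.2380 = 0.7509

0.75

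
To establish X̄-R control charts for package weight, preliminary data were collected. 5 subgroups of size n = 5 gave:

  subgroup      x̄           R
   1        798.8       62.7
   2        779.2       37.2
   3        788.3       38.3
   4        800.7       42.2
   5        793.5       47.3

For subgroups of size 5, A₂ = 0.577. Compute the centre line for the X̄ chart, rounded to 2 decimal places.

792.10

X̄̄ = (798.8 + 779.2 + 788.3 + 800.7 + 793.5) / 5 = 3960.5000 / 5 = 792.1000
CL = X̄̄ = 792.1000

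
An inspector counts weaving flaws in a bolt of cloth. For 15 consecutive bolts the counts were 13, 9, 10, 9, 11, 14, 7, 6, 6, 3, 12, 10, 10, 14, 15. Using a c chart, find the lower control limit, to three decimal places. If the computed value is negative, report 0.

c̄ = (13 + 9 + 10 + 9 + 11 + 14 + 7 + 6 + 6 + 3 + 12 + 10 + 10 + 14 + 15) / 15 = 149 / 15 = 9.9333
LCL = c̄ − 3√c̄ = 9.9333 − 3 × 3.1517 = 0.4782

0.478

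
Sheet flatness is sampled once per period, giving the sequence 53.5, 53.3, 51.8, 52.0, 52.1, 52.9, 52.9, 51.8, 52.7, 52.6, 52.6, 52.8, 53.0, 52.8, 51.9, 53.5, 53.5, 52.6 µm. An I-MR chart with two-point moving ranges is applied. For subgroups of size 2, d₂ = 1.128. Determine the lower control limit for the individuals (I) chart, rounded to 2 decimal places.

51.29

X̄ = (53.5 + 53.3 + 51.8 + 52.0 + 52.1 + 52.9 + 52.9 + 51.8 + 52.7 + 52.6 + 52.6 + 52.8 + 53.0 + 52.8 + 51.9 + 53.5 + 53.5 + 52.6) / 18 = 52.6833
Moving ranges: 0.2, 1.5, 0.2, 0.1, 0.8, 0.0, 1.1, 0.9, 0.1, 0.0, 0.2, 0.2, 0.2, 0.9, 1.6, 0.0, 0.9; M̄R̄ = 8.9000 / 17 = 0.5235
LCL = X̄ − 3·M̄R̄/d₂ = 52.6833 − 3 × 0.5235 / 1.128 = 51.2910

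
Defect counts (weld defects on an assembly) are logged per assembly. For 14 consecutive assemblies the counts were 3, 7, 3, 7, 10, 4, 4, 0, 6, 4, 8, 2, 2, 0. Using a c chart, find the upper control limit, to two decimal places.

c̄ = (3 + 7 + 3 + 7 + 10 + 4 + 4 + 0 + 6 + 4 + 8 + 2 + 2 + 0) / 14 = 60 / 14 = 4.2857
UCL = c̄ + 3√c̄ = 4.2857 + 3 × √4.2857 = 4.2857 + 3 × 2.0702 = 10.4963

10.50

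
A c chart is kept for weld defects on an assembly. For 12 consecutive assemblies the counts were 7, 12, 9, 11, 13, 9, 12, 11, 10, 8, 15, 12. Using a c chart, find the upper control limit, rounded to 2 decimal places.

c̄ = (7 + 12 + 9 + 11 + 13 + 9 + 12 + 11 + 10 + 8 + 15 + 12) / 12 = 129 / 12 = 10.7500
UCL = c̄ + 3√c̄ = 10.7500 + 3 × √10.7500 = 10.7500 + 3 × 3.2787 = 20.5862

20.59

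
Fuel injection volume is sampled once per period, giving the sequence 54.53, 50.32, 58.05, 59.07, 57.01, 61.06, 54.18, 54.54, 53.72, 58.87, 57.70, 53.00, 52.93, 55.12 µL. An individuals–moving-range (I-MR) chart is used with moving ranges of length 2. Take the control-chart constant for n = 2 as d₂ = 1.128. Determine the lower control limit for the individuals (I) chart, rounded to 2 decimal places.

X̄ = (54.53 + 50.32 + 58.05 + 59.07 + 57.01 + 61.06 + 54.18 + 54.54 + 53.72 + 58.87 + 57.70 + 53.00 + 52.93 + 55.12) / 14 = 55.7214
Moving ranges: 4.21, 7.73, 1.02, 2.06, 4.05, 6.88, 0.36, 0.82, 5.15, 1.17, 4.70, 0.07, 2.19; M̄R̄ = 40.4100 / 13 = 3.1085
LCL = X̄ − 3·M̄R̄/d₂ = 55.7214 − 3 × 3.1085 / 1.128 = 47.4542

47.45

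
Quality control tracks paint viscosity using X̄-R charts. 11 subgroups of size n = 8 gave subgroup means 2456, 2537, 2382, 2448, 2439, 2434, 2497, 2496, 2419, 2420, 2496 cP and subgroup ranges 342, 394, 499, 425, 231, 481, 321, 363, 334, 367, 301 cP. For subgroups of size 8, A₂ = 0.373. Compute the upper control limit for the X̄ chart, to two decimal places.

X̄̄ = (2456 + 2537 + 2382 + 2448 + 2439 + 2434 + 2497 + 2496 + 2419 + 2420 + 2496) / 11 = 27024.0000 / 11 = 2456.7273
R̄ = (342 + 394 + 499 + 425 + 231 + 481 + 321 + 363 + 334 + 367 + 301) / 11 = 4058.0000 / 11 = 368.9091
UCL = X̄̄ + A₂·R̄ = 2456.7273 + 0.373 × 368.9091 = 2594.3304

2594.33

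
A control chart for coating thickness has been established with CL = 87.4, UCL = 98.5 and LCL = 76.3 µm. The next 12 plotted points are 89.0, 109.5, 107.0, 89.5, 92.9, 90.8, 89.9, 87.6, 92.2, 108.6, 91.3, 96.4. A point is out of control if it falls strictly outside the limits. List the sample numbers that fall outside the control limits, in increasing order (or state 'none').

Compare each point to [76.3, 98.5]: sample 2 = 109.5 > UCL; sample 3 = 107.0 > UCL; sample 10 = 108.6 > UCL.

2, 3, 10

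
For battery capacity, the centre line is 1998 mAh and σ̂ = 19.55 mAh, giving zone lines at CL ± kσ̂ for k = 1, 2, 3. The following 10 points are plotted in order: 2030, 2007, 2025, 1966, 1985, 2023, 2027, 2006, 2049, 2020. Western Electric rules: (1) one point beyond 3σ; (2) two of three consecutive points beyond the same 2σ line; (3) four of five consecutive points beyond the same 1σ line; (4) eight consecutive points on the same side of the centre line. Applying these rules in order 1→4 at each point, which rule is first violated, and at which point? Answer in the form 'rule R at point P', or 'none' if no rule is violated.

rule 3 at point 10

Zone of each point (C = within 1σ̂, B = 1σ̂–2σ̂, A = 2σ̂–3σ̂, * = beyond 3σ̂; sign = side of CL): 1:+B, 2:+C, 3:+B, 4:-B, 5:-C, 6:+B, 7:+B, 8:+C, 9:+A, 10:+B
Rule 3 (four of five consecutive points beyond the same 1σ limit) is satisfied at point 10.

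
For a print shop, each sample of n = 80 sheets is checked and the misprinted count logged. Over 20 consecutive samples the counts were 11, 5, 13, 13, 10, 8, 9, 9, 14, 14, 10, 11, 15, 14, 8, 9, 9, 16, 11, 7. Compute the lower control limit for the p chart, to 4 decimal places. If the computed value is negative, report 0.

p̄ = Σdᵢ / (k·n) = 216 / (20 × 80) = 0.13500
LCL = p̄ − 3·√(p̄(1−p̄)/n) = 0.13500 − 3 × 0.03821 = 0.02038

0.0204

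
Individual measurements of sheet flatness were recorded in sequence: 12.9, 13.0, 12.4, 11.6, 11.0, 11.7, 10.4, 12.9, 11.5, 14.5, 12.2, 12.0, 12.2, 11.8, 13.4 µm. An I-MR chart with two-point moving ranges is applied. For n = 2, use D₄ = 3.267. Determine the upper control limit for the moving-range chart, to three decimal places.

3.664

Moving ranges: 0.1, 0.6, 0.8, 0.6, 0.7, 1.3, 2.5, 1.4, 3.0, 2.3, 0.2, 0.2, 0.4, 1.6; M̄R̄ = 15.7000 / 14 = 1.1214
UCL_MR = D₄·M̄R̄ = 3.267 × 1.1214 = 3.6637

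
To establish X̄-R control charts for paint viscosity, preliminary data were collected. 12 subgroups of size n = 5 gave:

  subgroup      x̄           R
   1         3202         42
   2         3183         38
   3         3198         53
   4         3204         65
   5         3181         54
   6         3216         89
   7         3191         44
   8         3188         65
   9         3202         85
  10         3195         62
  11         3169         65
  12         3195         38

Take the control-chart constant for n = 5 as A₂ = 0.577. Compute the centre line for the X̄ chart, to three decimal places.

X̄̄ = (3202 + 3183 + 3198 + 3204 + 3181 + 3216 + 3191 + 3188 + 3202 + 3195 + 3169 + 3195) / 12 = 38324.0000 / 12 = 3193.6667
CL = X̄̄ = 3193.6667

3193.667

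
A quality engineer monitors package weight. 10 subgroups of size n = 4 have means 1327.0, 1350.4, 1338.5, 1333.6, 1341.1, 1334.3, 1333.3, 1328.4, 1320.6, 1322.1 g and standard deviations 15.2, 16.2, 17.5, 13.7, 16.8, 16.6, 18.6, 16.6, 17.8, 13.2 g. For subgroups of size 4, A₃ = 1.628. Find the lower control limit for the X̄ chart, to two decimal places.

X̄̄ = (1327.0 + 1350.4 + 1338.5 + 1333.6 + 1341.1 + 1334.3 + 1333.3 + 1328.4 + 1320.6 + 1322.1) / 10 = 1332.9300
s̄ = (15.2 + 16.2 + 17.5 + 13.7 + 16.8 + 16.6 + 18.6 + 16.6 + 17.8 + 13.2) / 10 = 16.2200
LCL = X̄̄ − A₃·s̄ = 1332.9300 − 1.628 × 16.2200 = 1306.5238

1306.52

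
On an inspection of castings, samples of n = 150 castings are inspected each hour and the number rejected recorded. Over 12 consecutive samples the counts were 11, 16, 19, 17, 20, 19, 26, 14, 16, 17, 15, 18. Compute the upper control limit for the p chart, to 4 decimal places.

p̄ = Σdᵢ / (k·n) = 208 / (12 × 150) = 0.11556
UCL = p̄ + 3·√(p̄(1−p̄)/n) = 0.11556 + 3 × √(0.11556×0.88444/150) = 0.11556 + 3 × 0.02610 = 0.19386

0.1939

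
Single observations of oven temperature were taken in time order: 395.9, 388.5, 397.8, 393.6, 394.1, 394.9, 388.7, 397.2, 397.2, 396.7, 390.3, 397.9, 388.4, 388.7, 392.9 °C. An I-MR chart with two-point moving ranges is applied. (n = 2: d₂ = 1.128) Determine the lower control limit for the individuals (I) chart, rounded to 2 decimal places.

381.10

X̄ = (395.9 + 388.5 + 397.8 + 393.6 + 394.1 + 394.9 + 388.7 + 397.2 + 397.2 + 396.7 + 390.3 + 397.9 + 388.4 + 388.7 + 392.9) / 15 = 393.5200
Moving ranges: 7.4, 9.3, 4.2, 0.5, 0.8, 6.2, 8.5, 0.0, 0.5, 6.4, 7.6, 9.5, 0.3, 4.2; M̄R̄ = 65.4000 / 14 = 4.6714
LCL = X̄ − 3·M̄R̄/d₂ = 393.5200 − 3 × 4.6714 / 1.128 = 381.0960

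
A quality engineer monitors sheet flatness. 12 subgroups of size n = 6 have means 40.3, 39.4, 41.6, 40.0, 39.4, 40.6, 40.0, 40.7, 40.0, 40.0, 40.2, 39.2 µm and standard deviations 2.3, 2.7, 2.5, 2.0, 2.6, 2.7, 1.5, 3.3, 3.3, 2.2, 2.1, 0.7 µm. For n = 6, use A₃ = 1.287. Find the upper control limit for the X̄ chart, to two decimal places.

43.11

X̄̄ = (40.3 + 39.4 + 41.6 + 40.0 + 39.4 + 40.6 + 40.0 + 40.7 + 40.0 + 40.0 + 40.2 + 39.2) / 12 = 40.1167
s̄ = (2.3 + 2.7 + 2.5 + 2.0 + 2.6 + 2.7 + 1.5 + 3.3 + 3.3 + 2.2 + 2.1 + 0.7) / 12 = 2.3250
UCL = X̄̄ + A₃·s̄ = 40.1167 + 1.287 × 2.3250 = 43.1089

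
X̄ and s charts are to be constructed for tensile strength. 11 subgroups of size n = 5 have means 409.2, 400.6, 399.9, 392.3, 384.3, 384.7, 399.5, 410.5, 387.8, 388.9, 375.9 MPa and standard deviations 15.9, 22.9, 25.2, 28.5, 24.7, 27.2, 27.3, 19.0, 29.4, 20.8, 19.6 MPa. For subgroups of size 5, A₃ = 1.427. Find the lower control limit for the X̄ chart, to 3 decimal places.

X̄̄ = (409.2 + 400.6 + 399.9 + 392.3 + 384.3 + 384.7 + 399.5 + 410.5 + 387.8 + 388.9 + 375.9) / 11 = 393.9636
s̄ = (15.9 + 22.9 + 25.2 + 28.5 + 24.7 + 27.2 + 27.3 + 19.0 + 29.4 + 20.8 + 19.6) / 11 = 23.6818
LCL = X̄̄ − A₃·s̄ = 393.9636 − 1.427 × 23.6818 = 360.1697

360.170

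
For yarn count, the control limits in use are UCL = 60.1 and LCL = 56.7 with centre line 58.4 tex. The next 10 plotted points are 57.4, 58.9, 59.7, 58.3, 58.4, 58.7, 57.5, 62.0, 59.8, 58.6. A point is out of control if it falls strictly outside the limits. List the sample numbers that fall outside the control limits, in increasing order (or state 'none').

Compare each point to [56.7, 60.1]: sample 8 = 62.0 > UCL.

8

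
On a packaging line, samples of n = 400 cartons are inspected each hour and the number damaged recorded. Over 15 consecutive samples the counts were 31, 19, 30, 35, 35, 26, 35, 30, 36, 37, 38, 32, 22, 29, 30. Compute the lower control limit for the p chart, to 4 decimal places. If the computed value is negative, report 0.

p̄ = Σdᵢ / (k·n) = 465 / (15 × 400) = 0.07750
LCL = p̄ − 3·√(p̄(1−p̄)/n) = 0.07750 − 3 × 0.01337 = 0.03739

0.0374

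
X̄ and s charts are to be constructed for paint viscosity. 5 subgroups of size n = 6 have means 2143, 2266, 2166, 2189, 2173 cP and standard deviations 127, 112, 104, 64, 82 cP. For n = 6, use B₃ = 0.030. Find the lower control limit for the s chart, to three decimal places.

s̄ = (127 + 112 + 104 + 64 + 82) / 5 = 97.8000
LCL_s = B₃·s̄ = 0.030 × 97.8000 = 2.9340

2.934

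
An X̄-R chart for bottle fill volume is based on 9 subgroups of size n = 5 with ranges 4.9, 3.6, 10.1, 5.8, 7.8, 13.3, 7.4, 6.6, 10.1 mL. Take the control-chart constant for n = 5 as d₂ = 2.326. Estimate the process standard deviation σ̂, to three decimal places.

R̄ = (4.9 + 3.6 + 10.1 + 5.8 + 7.8 + 13.3 + 7.4 + 6.6 + 10.1) / 9 = 7.7333
σ̂ = R̄ / d₂ = 7.7333 / 2.326 = 3.3247

3.325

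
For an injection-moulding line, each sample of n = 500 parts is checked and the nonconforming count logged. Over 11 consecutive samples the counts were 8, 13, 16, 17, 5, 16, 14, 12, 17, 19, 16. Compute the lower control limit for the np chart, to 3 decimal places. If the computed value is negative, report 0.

p̄ = Σdᵢ / (k·n) = 153 / (11 × 500) = 0.02782
LCL = np̄ − 3·√(np̄(1−p̄)) = 13.9091 − 3 × 3.6772 = 2.8773

2.877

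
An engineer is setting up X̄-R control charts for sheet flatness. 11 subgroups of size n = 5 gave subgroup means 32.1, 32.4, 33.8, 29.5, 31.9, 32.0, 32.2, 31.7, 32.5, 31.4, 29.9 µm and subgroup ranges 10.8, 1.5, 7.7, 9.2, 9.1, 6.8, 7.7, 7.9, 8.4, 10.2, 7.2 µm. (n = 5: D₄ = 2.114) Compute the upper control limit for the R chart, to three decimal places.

R̄ = (10.8 + 1.5 + 7.7 + 9.2 + 9.1 + 6.8 + 7.7 + 7.9 + 8.4 + 10.2 + 7.2) / 11 = 86.5000 / 11 = 7.8636
UCL_R = D₄·R̄ = 2.114 × 7.8636 = 16.6237

16.624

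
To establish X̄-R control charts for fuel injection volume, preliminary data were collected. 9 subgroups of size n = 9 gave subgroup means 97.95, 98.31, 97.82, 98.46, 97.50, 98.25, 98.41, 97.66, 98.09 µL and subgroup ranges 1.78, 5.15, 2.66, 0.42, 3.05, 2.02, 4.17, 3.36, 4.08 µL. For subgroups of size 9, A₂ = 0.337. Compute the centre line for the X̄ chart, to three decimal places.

98.050

X̄̄ = (97.95 + 98.31 + 97.82 + 98.46 + 97.50 + 98.25 + 98.41 + 97.66 + 98.09) / 9 = 882.4500 / 9 = 98.0500
CL = X̄̄ = 98.0500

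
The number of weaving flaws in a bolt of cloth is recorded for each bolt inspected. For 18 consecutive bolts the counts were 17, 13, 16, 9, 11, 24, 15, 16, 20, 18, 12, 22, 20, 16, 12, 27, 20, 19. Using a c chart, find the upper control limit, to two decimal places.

29.45

c̄ = (17 + 13 + 16 + 9 + 11 + 24 + 15 + 16 + 20 + 18 + 12 + 22 + 20 + 16 + 12 + 27 + 20 + 19) / 18 = 307 / 18 = 17.0556
UCL = c̄ + 3√c̄ = 17.0556 + 3 × √17.0556 = 17.0556 + 3 × 4.1298 = 29.4451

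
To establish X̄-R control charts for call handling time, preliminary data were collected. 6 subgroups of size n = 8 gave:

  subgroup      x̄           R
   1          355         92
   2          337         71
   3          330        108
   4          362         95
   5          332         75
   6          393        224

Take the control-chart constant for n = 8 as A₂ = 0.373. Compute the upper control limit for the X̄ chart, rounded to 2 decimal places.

X̄̄ = (355 + 337 + 330 + 362 + 332 + 393) / 6 = 2109.0000 / 6 = 351.5000
R̄ = (92 + 71 + 108 + 95 + 75 + 224) / 6 = 665.0000 / 6 = 110.8333
UCL = X̄̄ + A₂·R̄ = 351.5000 + 0.373 × 110.8333 = 392.8408

392.84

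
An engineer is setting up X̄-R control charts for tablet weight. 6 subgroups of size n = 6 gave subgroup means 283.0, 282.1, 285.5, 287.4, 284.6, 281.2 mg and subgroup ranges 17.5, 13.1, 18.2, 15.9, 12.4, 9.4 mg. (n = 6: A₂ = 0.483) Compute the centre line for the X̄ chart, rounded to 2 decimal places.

X̄̄ = (283.0 + 282.1 + 285.5 + 287.4 + 284.6 + 281.2) / 6 = 1703.8000 / 6 = 283.9667
CL = X̄̄ = 283.9667

283.97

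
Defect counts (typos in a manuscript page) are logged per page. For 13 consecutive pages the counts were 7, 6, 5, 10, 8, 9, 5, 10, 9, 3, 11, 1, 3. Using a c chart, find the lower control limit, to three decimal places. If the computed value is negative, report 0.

0.000

c̄ = (7 + 6 + 5 + 10 + 8 + 9 + 5 + 10 + 9 + 3 + 11 + 1 + 3) / 13 = 87 / 13 = 6.6923
LCL = c̄ − 3√c̄ = 6.6923 − 3 × 2.5869 = -1.0685 → 0 (cannot be negative)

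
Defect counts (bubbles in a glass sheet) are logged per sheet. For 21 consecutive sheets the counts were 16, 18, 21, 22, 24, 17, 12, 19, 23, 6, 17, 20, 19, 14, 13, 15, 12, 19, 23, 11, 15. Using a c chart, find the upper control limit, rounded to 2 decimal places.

c̄ = (16 + 18 + 21 + 22 + 24 + 17 + 12 + 19 + 23 + 6 + 17 + 20 + 19 + 14 + 13 + 15 + 12 + 19 + 23 + 11 + 15) / 21 = 356 / 21 = 16.9524
UCL = c̄ + 3√c̄ = 16.9524 + 3 × √16.9524 = 16.9524 + 3 × 4.1173 = 29.3044

29.30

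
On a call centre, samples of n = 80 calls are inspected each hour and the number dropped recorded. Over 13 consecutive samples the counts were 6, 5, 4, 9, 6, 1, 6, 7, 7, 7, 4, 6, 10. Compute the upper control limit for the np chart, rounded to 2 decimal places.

13.07

p̄ = Σdᵢ / (k·n) = 78 / (13 × 80) = 0.07500
UCL = np̄ + 3·√(np̄(1−p̄)) = 6.0000 + 3 × √(6.0000×0.92500) = 6.0000 + 3 × 2.3558 = 13.0675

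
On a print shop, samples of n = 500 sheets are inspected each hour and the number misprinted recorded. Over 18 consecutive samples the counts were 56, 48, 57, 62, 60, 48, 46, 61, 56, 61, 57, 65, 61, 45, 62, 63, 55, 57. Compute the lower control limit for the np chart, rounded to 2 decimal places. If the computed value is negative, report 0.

35.40

p̄ = Σdᵢ / (k·n) = 1020 / (18 × 500) = 0.11333
LCL = np̄ − 3·√(np̄(1−p̄)) = 56.6667 − 3 × 7.0883 = 35.4017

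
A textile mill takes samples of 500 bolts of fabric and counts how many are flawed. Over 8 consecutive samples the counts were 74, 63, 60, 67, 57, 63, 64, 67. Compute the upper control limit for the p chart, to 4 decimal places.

0.1737

p̄ = Σdᵢ / (k·n) = 515 / (8 × 500) = 0.12875
UCL = p̄ + 3·√(p̄(1−p̄)/n) = 0.12875 + 3 × √(0.12875×0.87125/500) = 0.12875 + 3 × 0.01498 = 0.17368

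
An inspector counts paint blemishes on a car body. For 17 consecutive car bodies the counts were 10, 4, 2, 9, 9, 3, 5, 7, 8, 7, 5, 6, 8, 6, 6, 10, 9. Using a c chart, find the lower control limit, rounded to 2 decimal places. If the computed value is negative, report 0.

c̄ = (10 + 4 + 2 + 9 + 9 + 3 + 5 + 7 + 8 + 7 + 5 + 6 + 8 + 6 + 6 + 10 + 9) / 17 = 114 / 17 = 6.7059
LCL = c̄ − 3√c̄ = 6.7059 − 3 × 2.5896 = -1.0628 → 0 (cannot be negative)

0.00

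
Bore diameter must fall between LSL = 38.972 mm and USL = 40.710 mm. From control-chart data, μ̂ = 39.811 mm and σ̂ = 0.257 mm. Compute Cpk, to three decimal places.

1.088

Cpu = (USL − μ̂) / (3σ̂) = (40.710 − 39.811) / (3 × 0.257) = 1.1660; Cpl = (μ̂ − LSL) / (3σ̂) = (39.811 − 38.972) / (3 × 0.257) = 1.0882; Cpk = min(Cpu, Cpl) = 1.0882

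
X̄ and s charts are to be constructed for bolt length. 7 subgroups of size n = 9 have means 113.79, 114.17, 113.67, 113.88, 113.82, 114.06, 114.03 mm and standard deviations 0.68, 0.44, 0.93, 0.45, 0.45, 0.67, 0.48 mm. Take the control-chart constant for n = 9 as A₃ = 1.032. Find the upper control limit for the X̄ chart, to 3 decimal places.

114.522

X̄̄ = (113.79 + 114.17 + 113.67 + 113.88 + 113.82 + 114.06 + 114.03) / 7 = 113.9171
s̄ = (0.68 + 0.44 + 0.93 + 0.45 + 0.45 + 0.67 + 0.48) / 7 = 0.5857
UCL = X̄̄ + A₃·s̄ = 113.9171 + 1.032 × 0.5857 = 114.5216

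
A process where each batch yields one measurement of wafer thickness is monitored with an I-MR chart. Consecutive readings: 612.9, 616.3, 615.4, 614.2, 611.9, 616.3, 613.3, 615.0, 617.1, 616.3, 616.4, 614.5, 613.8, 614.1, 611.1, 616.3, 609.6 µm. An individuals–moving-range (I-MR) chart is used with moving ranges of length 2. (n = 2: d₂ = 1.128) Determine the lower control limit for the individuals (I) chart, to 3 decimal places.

X̄ = (612.9 + 616.3 + 615.4 + 614.2 + 611.9 + 616.3 + 613.3 + 615.0 + 617.1 + 616.3 + 616.4 + 614.5 + 613.8 + 614.1 + 611.1 + 616.3 + 609.6) / 17 = 614.3824
Moving ranges: 3.4, 0.9, 1.2, 2.3, 4.4, 3.0, 1.7, 2.1, 0.8, 0.1, 1.9, 0.7, 0.3, 3.0, 5.2, 6.7; M̄R̄ = 37.7000 / 16 = 2.3563
LCL = X̄ − 3·M̄R̄/d₂ = 614.3824 − 3 × 2.3563 / 1.128 = 608.1157

608.116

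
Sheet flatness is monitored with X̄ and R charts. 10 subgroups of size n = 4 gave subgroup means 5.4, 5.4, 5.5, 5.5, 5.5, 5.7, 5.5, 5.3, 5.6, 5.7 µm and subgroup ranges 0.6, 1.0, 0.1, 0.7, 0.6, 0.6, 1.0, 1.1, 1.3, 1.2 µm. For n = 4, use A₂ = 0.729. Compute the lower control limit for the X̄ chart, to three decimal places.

4.912

X̄̄ = (5.4 + 5.4 + 5.5 + 5.5 + 5.5 + 5.7 + 5.5 + 5.3 + 5.6 + 5.7) / 10 = 55.1000 / 10 = 5.5100
R̄ = (0.6 + 1.0 + 0.1 + 0.7 + 0.6 + 0.6 + 1.0 + 1.1 + 1.3 + 1.2) / 10 = 8.2000 / 10 = 0.8200
LCL = X̄̄ − A₂·R̄ = 5.5100 − 0.729 × 0.8200 = 4.9122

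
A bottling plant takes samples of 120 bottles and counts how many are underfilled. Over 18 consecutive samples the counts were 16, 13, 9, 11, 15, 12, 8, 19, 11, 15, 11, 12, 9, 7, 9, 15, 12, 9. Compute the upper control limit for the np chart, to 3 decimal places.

21.631

p̄ = Σdᵢ / (k·n) = 213 / (18 × 120) = 0.09861
UCL = np̄ + 3·√(np̄(1−p̄)) = 11.8333 + 3 × √(11.8333×0.90139) = 11.8333 + 3 × 3.2660 = 21.6312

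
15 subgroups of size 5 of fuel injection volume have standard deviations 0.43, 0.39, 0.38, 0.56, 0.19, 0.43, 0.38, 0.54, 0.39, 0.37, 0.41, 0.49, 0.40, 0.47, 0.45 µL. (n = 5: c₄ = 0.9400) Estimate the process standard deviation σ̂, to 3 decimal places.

0.445

s̄ = (0.43 + 0.39 + 0.38 + 0.56 + 0.19 + 0.43 + 0.38 + 0.54 + 0.39 + 0.37 + 0.41 + 0.49 + 0.40 + 0.47 + 0.45) / 15 = 0.4187
σ̂ = s̄ / c₄ = 0.4187 / 0.9400 = 0.4454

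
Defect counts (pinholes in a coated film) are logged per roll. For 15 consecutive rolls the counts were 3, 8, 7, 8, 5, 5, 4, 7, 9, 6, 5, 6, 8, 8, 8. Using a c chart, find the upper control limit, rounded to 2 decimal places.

14.10

c̄ = (3 + 8 + 7 + 8 + 5 + 5 + 4 + 7 + 9 + 6 + 5 + 6 + 8 + 8 + 8) / 15 = 97 / 15 = 6.4667
UCL = c̄ + 3√c̄ = 6.4667 + 3 × √6.4667 = 6.4667 + 3 × 2.5430 = 14.0956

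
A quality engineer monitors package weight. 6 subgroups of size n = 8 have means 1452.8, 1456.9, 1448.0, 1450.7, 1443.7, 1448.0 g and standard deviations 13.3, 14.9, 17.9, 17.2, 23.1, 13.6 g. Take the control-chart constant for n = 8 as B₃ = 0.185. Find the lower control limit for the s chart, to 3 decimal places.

s̄ = (13.3 + 14.9 + 17.9 + 17.2 + 23.1 + 13.6) / 6 = 16.6667
LCL_s = B₃·s̄ = 0.185 × 16.6667 = 3.0833

3.083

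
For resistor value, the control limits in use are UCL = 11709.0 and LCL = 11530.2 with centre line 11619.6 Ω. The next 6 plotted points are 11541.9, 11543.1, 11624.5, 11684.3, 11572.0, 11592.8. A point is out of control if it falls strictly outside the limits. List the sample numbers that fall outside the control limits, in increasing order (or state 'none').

All 6 points lie within [11530.2, 11709.0].

none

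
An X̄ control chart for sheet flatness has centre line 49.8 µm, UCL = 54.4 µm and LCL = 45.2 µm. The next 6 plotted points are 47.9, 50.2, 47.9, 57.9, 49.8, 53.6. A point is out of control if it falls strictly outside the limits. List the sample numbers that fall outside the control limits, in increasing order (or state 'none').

4

Compare each point to [45.2, 54.4]: sample 4 = 57.9 > UCL.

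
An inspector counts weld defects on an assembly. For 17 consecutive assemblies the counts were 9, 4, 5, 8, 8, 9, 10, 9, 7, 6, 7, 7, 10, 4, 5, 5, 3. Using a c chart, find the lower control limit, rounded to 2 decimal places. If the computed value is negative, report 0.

0.00

c̄ = (9 + 4 + 5 + 8 + 8 + 9 + 10 + 9 + 7 + 6 + 7 + 7 + 10 + 4 + 5 + 5 + 3) / 17 = 116 / 17 = 6.8235
LCL = c̄ − 3√c̄ = 6.8235 − 3 × 2.6122 = -1.0130 → 0 (cannot be negative)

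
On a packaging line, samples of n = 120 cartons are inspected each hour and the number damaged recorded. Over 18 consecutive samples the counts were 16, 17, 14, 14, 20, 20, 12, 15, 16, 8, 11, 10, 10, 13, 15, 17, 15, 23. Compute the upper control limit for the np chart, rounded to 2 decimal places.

p̄ = Σdᵢ / (k·n) = 266 / (18 × 120) = 0.12315
UCL = np̄ + 3·√(np̄(1−p̄)) = 14.7778 + 3 × √(14.7778×0.87685) = 14.7778 + 3 × 3.5997 = 25.5769

25.58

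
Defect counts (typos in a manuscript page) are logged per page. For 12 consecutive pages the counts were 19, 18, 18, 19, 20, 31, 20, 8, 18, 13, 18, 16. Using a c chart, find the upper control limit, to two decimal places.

30.95

c̄ = (19 + 18 + 18 + 19 + 20 + 31 + 20 + 8 + 18 + 13 + 18 + 16) / 12 = 218 / 12 = 18.1667
UCL = c̄ + 3√c̄ = 18.1667 + 3 × √18.1667 = 18.1667 + 3 × 4.2622 = 30.9534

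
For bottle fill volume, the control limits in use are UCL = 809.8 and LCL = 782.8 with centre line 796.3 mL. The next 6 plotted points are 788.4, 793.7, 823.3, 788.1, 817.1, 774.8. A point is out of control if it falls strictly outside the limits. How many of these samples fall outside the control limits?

Compare each point to [782.8, 809.8]: sample 3 = 823.3 > UCL; sample 5 = 817.1 > UCL; sample 6 = 774.8 < LCL.

3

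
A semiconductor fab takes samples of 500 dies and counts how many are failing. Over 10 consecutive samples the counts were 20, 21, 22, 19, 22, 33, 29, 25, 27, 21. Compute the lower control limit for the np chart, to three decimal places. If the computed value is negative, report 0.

p̄ = Σdᵢ / (k·n) = 239 / (10 × 500) = 0.04780
LCL = np̄ − 3·√(np̄(1−p̄)) = 23.9000 − 3 × 4.7705 = 9.5885

9.589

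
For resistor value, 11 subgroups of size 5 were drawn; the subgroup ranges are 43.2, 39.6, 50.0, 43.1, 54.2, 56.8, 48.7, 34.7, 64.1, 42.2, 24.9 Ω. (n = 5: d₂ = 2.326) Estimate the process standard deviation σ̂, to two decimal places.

19.60

R̄ = (43.2 + 39.6 + 50.0 + 43.1 + 54.2 + 56.8 + 48.7 + 34.7 + 64.1 + 42.2 + 24.9) / 11 = 45.5909
σ̂ = R̄ / d₂ = 45.5909 / 2.326 = 19.6006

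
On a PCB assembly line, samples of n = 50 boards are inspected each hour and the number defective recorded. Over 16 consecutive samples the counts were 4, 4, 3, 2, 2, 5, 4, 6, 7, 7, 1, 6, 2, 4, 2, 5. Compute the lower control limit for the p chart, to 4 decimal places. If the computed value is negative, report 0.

0.0000

p̄ = Σdᵢ / (k·n) = 64 / (16 × 50) = 0.08000
LCL = p̄ − 3·√(p̄(1−p̄)/n) = 0.08000 − 3 × 0.03837 = -0.03510 → 0 (negative, so LCL = 0)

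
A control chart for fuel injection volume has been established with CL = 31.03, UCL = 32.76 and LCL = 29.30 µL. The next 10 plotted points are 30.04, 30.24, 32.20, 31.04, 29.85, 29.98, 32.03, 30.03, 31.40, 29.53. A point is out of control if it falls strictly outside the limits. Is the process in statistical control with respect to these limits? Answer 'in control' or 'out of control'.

in control

All 10 points lie within [29.30, 32.76].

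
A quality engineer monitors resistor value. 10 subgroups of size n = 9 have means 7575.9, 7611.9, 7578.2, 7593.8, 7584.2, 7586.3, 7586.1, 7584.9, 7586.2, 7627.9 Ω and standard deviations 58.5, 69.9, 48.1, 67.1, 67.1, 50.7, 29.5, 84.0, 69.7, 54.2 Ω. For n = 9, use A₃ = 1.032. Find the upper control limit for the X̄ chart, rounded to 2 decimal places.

X̄̄ = (7575.9 + 7611.9 + 7578.2 + 7593.8 + 7584.2 + 7586.3 + 7586.1 + 7584.9 + 7586.2 + 7627.9) / 10 = 7591.5400
s̄ = (58.5 + 69.9 + 48.1 + 67.1 + 67.1 + 50.7 + 29.5 + 84.0 + 69.7 + 54.2) / 10 = 59.8800
UCL = X̄̄ + A₃·s̄ = 7591.5400 + 1.032 × 59.8800 = 7653.3362

7653.34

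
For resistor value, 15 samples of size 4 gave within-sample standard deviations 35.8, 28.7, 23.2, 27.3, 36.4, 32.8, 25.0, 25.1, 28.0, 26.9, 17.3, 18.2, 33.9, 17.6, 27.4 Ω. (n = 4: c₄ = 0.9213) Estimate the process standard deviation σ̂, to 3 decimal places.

29.205

s̄ = (35.8 + 28.7 + 23.2 + 27.3 + 36.4 + 32.8 + 25.0 + 25.1 + 28.0 + 26.9 + 17.3 + 18.2 + 33.9 + 17.6 + 27.4) / 15 = 26.9067
σ̂ = s̄ / c₄ = 26.9067 / 0.9213 = 29.2051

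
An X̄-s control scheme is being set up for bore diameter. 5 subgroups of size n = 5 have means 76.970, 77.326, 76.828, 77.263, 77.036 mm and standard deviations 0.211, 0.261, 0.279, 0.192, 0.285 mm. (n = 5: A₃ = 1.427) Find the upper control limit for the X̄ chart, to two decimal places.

77.44

X̄̄ = (76.970 + 77.326 + 76.828 + 77.263 + 77.036) / 5 = 77.0846
s̄ = (0.211 + 0.261 + 0.279 + 0.192 + 0.285) / 5 = 0.2456
UCL = X̄̄ + A₃·s̄ = 77.0846 + 1.427 × 0.2456 = 77.4351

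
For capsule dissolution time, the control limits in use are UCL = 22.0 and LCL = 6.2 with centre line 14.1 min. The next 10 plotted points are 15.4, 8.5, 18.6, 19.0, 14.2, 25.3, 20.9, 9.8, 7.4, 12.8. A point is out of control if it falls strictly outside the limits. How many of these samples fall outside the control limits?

Compare each point to [6.2, 22.0]: sample 6 = 25.3 > UCL.

1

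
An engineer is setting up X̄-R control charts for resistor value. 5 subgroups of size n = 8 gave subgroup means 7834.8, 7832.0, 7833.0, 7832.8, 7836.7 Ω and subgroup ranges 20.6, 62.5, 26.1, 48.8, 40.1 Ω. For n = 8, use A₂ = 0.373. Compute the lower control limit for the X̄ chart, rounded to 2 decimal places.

X̄̄ = (7834.8 + 7832.0 + 7833.0 + 7832.8 + 7836.7) / 5 = 39169.3000 / 5 = 7833.8600
R̄ = (20.6 + 62.5 + 26.1 + 48.8 + 40.1) / 5 = 198.1000 / 5 = 39.6200
LCL = X̄̄ − A₂·R̄ = 7833.8600 − 0.373 × 39.6200 = 7819.0817

7819.08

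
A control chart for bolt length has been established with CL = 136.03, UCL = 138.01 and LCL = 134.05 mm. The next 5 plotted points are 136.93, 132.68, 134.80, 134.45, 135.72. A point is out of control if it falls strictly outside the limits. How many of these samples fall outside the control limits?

1

Compare each point to [134.05, 138.01]: sample 2 = 132.68 < LCL.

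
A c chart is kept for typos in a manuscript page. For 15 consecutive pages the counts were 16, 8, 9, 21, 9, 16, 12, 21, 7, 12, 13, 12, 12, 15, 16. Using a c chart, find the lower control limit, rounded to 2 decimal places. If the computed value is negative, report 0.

2.34

c̄ = (16 + 8 + 9 + 21 + 9 + 16 + 12 + 21 + 7 + 12 + 13 + 12 + 12 + 15 + 16) / 15 = 199 / 15 = 13.2667
LCL = c̄ − 3√c̄ = 13.2667 − 3 × 3.6423 = 2.3396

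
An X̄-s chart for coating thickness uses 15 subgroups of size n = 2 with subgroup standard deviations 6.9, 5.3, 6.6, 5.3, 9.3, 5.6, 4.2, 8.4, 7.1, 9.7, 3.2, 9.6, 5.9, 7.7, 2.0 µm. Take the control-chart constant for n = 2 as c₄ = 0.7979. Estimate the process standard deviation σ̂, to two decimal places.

s̄ = (6.9 + 5.3 + 6.6 + 5.3 + 9.3 + 5.6 + 4.2 + 8.4 + 7.1 + 9.7 + 3.2 + 9.6 + 5.9 + 7.7 + 2.0) / 15 = 6.4533
σ̂ = s̄ / c₄ = 6.4533 / 0.7979 = 8.0879

8.09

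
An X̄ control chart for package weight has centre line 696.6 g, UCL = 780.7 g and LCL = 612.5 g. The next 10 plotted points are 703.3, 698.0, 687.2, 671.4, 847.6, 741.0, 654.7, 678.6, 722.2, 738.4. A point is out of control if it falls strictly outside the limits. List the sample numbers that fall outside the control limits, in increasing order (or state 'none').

Compare each point to [612.5, 780.7]: sample 5 = 847.6 > UCL.

5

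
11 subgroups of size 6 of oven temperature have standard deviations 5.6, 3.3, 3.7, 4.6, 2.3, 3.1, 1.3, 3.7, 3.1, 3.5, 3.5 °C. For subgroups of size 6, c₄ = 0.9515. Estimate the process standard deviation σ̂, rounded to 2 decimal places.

s̄ = (5.6 + 3.3 + 3.7 + 4.6 + 2.3 + 3.1 + 1.3 + 3.7 + 3.1 + 3.5 + 3.5) / 11 = 3.4273
σ̂ = s̄ / c₄ = 3.4273 / 0.9515 = 3.6020

3.60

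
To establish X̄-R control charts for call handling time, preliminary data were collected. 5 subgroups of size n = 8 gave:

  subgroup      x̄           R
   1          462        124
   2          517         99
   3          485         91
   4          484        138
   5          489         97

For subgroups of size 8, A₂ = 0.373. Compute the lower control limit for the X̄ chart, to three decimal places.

446.445

X̄̄ = (462 + 517 + 485 + 484 + 489) / 5 = 2437.0000 / 5 = 487.4000
R̄ = (124 + 99 + 91 + 138 + 97) / 5 = 549.0000 / 5 = 109.8000
LCL = X̄̄ − A₂·R̄ = 487.4000 − 0.373 × 109.8000 = 446.4446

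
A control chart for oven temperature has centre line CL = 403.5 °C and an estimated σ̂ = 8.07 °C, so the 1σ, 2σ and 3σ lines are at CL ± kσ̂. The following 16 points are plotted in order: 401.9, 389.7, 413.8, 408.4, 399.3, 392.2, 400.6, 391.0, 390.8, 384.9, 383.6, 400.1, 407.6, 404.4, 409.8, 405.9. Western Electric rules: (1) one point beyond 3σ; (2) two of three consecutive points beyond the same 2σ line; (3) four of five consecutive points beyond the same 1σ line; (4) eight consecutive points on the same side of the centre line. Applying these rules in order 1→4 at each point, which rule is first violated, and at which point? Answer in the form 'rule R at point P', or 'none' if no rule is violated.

Zone of each point (C = within 1σ̂, B = 1σ̂–2σ̂, A = 2σ̂–3σ̂, * = beyond 3σ̂; sign = side of CL): 1:-C, 2:-B, 3:+B, 4:+C, 5:-C, 6:-B, 7:-C, 8:-B, 9:-B, 10:-A, 11:-A, 12:-C, 13:+C, 14:+C, 15:+C, 16:+C
Rule 3 (four of five consecutive points beyond the same 1σ limit) is satisfied at point 10.

rule 3 at point 10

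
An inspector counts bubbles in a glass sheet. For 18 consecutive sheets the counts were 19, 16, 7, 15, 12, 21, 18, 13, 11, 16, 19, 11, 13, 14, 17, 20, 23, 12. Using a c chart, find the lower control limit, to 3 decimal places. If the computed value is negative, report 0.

3.620

c̄ = (19 + 16 + 7 + 15 + 12 + 21 + 18 + 13 + 11 + 16 + 19 + 11 + 13 + 14 + 17 + 20 + 23 + 12) / 18 = 277 / 18 = 15.3889
LCL = c̄ − 3√c̄ = 15.3889 − 3 × 3.9229 = 3.6203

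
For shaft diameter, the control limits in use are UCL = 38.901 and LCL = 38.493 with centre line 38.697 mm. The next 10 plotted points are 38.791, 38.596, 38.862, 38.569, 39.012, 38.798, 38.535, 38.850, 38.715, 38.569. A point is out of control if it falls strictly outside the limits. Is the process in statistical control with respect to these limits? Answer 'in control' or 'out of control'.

out of control

Compare each point to [38.493, 38.901]: sample 5 = 39.012 > UCL.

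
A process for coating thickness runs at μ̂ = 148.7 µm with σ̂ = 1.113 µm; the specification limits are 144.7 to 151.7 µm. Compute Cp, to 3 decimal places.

Cp = (USL − LSL) / (6σ̂) = (151.7 − 144.7) / (6 × 1.113) = 7.0000 / 6.6780 = 1.0482

1.048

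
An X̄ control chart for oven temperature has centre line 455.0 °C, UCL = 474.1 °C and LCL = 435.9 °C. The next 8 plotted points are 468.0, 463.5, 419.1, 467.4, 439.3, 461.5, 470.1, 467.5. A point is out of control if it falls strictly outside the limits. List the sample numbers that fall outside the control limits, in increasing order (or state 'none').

Compare each point to [435.9, 474.1]: sample 3 = 419.1 < LCL.

3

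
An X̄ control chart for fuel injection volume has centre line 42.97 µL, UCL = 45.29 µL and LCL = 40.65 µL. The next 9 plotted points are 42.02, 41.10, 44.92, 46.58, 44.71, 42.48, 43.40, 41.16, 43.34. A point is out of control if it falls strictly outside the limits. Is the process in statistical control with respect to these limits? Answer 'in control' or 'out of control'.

out of control

Compare each point to [40.65, 45.29]: sample 4 = 46.58 > UCL.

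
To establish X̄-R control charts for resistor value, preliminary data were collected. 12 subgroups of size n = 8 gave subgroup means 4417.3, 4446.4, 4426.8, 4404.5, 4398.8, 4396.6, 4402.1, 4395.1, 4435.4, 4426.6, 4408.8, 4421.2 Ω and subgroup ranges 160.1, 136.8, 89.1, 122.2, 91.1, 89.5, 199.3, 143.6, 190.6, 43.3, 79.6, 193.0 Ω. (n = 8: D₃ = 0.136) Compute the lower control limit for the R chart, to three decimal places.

R̄ = (160.1 + 136.8 + 89.1 + 122.2 + 91.1 + 89.5 + 199.3 + 143.6 + 190.6 + 43.3 + 79.6 + 193.0) / 12 = 1538.2000 / 12 = 128.1833
LCL_R = D₃·R̄ = 0.136 × 128.1833 = 17.4329

17.433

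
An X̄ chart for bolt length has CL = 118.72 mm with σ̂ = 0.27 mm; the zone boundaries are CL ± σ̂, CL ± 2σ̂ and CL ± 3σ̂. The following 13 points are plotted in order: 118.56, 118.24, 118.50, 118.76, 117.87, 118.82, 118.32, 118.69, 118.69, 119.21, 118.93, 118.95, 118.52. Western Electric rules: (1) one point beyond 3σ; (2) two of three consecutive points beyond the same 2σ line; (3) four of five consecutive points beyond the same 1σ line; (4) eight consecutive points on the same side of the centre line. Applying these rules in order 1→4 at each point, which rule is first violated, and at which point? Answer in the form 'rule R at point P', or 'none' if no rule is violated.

rule 1 at point 5

Zone of each point (C = within 1σ̂, B = 1σ̂–2σ̂, A = 2σ̂–3σ̂, * = beyond 3σ̂; sign = side of CL): 1:-C, 2:-B, 3:-C, 4:+C, 5:-*, 6:+C, 7:-B, 8:-C, 9:-C, 10:+B, 11:+C, 12:+C, 13:-C
Rule 1 (one point beyond the 3σ limits) is satisfied at point 5.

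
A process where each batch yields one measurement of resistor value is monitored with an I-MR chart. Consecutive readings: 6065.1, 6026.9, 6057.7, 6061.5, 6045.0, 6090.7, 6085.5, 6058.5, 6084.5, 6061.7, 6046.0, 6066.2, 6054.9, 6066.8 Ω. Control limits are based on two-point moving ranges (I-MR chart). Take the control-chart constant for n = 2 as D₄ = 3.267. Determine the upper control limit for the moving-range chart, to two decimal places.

Moving ranges: 38.2, 30.8, 3.8, 16.5, 45.7, 5.2, 27.0, 26.0, 22.8, 15.7, 20.2, 11.3, 11.9; M̄R̄ = 275.1000 / 13 = 21.1615
UCL_MR = D₄·M̄R̄ = 3.267 × 21.1615 = 69.1347

69.13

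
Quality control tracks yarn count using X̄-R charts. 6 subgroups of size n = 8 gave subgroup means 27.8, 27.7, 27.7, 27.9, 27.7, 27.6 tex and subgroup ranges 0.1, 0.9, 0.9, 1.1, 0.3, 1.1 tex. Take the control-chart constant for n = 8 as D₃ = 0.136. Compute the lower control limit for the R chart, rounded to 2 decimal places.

R̄ = (0.1 + 0.9 + 0.9 + 1.1 + 0.3 + 1.1) / 6 = 4.4000 / 6 = 0.7333
LCL_R = D₃·R̄ = 0.136 × 0.7333 = 0.0997

0.10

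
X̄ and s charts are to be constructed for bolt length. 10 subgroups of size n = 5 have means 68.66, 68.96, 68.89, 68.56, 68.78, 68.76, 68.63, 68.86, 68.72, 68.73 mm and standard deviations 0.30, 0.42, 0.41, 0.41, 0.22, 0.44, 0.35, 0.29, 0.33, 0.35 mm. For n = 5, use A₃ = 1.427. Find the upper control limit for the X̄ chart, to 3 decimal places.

69.257

X̄̄ = (68.66 + 68.96 + 68.89 + 68.56 + 68.78 + 68.76 + 68.63 + 68.86 + 68.72 + 68.73) / 10 = 68.7550
s̄ = (0.30 + 0.42 + 0.41 + 0.41 + 0.22 + 0.44 + 0.35 + 0.29 + 0.33 + 0.35) / 10 = 0.3520
UCL = X̄̄ + A₃·s̄ = 68.7550 + 1.427 × 0.3520 = 69.2573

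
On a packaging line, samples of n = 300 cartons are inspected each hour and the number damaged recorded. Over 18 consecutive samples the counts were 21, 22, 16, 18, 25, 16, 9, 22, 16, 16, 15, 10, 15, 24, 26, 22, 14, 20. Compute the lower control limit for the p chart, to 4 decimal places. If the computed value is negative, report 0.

p̄ = Σdᵢ / (k·n) = 327 / (18 × 300) = 0.06056
LCL = p̄ − 3·√(p̄(1−p̄)/n) = 0.06056 − 3 × 0.01377 = 0.01924

0.0192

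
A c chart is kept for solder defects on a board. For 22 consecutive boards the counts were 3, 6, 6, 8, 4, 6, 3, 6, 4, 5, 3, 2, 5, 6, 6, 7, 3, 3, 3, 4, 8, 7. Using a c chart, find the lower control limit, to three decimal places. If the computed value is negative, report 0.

0.000

c̄ = (3 + 6 + 6 + 8 + 4 + 6 + 3 + 6 + 4 + 5 + 3 + 2 + 5 + 6 + 6 + 7 + 3 + 3 + 3 + 4 + 8 + 7) / 22 = 108 / 22 = 4.9091
LCL = c̄ − 3√c̄ = 4.9091 − 3 × 2.2156 = -1.7378 → 0 (cannot be negative)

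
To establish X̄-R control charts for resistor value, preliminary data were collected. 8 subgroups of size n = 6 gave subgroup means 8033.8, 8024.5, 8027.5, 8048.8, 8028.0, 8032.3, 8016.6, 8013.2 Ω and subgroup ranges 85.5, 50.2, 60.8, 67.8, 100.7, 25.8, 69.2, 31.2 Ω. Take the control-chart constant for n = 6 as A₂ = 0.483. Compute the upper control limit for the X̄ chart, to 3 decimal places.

X̄̄ = (8033.8 + 8024.5 + 8027.5 + 8048.8 + 8028.0 + 8032.3 + 8016.6 + 8013.2) / 8 = 64224.7000 / 8 = 8028.0875
R̄ = (85.5 + 50.2 + 60.8 + 67.8 + 100.7 + 25.8 + 69.2 + 31.2) / 8 = 491.2000 / 8 = 61.4000
UCL = X̄̄ + A₂·R̄ = 8028.0875 + 0.483 × 61.4000 = 8057.7437

8057.744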